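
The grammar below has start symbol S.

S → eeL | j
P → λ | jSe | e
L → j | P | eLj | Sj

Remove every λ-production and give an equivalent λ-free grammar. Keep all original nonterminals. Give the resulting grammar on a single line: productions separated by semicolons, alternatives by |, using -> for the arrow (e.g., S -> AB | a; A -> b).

Nullable set: {L, P}.
S -> eeL: L nullable, giving ee | eeL.
L -> P: P nullable, giving P.
L -> eLj: L nullable, giving eLj | ej.
Drop P -> λ.
Unchanged (no nullable symbols): S -> j; L -> Sj; L -> j; P -> e; P -> jSe.

S -> j | ee | eeL; L -> P | j | Sj | ej | eLj; P -> e | jSe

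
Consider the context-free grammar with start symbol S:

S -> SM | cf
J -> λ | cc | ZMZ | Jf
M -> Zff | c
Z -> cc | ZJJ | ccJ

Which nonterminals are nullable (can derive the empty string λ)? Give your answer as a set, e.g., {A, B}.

{J}

Directly nullable (have an ε-rule): {J}.
Not nullable: M, S, Z — each has a terminal in every rule's right-hand side or depends on a non-nullable symbol.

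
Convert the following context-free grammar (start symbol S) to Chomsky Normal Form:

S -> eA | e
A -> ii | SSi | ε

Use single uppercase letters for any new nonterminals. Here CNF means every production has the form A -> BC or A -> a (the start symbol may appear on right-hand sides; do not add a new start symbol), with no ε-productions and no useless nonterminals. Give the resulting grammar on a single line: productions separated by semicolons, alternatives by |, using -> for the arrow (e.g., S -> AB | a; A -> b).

S -> e | CA; A -> BB | SD; B -> i; C -> e; D -> SB

Nullable: {A}; after ε-elimination: S -> e | eA; A -> ii | SSi.
No unit productions to eliminate.
TERM: introduce C -> e, B -> i and substitute in every rule of length ≥2.
BIN: A -> SSB becomes A -> SD, D -> SB.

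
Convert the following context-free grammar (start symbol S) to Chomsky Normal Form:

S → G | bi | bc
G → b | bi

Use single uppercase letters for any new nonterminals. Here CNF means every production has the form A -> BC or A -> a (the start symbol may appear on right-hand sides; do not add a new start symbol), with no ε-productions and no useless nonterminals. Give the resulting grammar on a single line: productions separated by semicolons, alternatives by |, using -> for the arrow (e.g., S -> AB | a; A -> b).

S -> b | AB | AC; A -> b; B -> i; C -> c

No ε-productions.
After unit-elimination: S -> b | bc | bi; G -> b | bi.
TERM: introduce A -> b, C -> c, B -> i and substitute in every rule of length ≥2.
Drop unreachable/unproductive: G.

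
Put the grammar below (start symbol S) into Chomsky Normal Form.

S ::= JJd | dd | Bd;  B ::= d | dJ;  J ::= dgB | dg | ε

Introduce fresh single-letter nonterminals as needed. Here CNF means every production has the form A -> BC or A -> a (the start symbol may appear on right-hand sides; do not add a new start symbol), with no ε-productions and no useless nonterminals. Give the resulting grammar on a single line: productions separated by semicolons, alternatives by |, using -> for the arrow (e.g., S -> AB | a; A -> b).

Nullable: {J}; after ε-elimination: S -> d | Bd | Jd | dd | JJd; B -> d | dJ; J -> dg | dgB.
No unit productions to eliminate.
TERM: introduce A -> d, C -> g and substitute in every rule of length ≥2.
BIN: J -> ACB becomes J -> AD, D -> CB; S -> JJA becomes S -> JE, E -> JA.

S -> d | AA | BA | JA | JE; A -> d; B -> d | AJ; C -> g; D -> CB; E -> JA; J -> AC | AD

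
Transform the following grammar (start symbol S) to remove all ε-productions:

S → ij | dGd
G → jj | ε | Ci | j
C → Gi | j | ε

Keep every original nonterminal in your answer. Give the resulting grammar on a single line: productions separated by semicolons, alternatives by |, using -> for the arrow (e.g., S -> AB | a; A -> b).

S -> dd | ij | dGd; C -> i | j | Gi; G -> i | j | Ci | jj

Nullable set: {C, G}.
S -> dGd: G nullable, giving dGd | dd.
Drop C -> ε.
C -> Gi: G nullable, giving Gi | i.
Drop G -> ε.
G -> Ci: C nullable, giving Ci | i.
Unchanged (no nullable symbols): S -> ij; C -> j; G -> j; G -> jj.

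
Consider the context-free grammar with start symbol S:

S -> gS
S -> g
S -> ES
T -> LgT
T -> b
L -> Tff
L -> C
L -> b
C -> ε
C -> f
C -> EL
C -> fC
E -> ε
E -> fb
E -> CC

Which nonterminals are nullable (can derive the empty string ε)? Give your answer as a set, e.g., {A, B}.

{C, E, L}

Directly nullable (have an ε-rule): {C, E}.
L is nullable via L -> C (every symbol on the right is already known nullable).
Not nullable: S, T — each has a terminal in every rule's right-hand side or depends on a non-nullable symbol.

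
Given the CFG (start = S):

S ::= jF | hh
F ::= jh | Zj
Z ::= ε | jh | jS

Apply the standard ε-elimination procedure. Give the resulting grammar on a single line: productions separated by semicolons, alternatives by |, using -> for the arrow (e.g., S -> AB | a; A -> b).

Nullable set: {Z}.
F -> Zj: Z nullable, giving Zj | j.
Drop Z -> ε.
Unchanged (no nullable symbols): S -> hh; S -> jF; F -> jh; Z -> jS; Z -> jh.

S -> hh | jF; F -> j | Zj | jh; Z -> jS | jh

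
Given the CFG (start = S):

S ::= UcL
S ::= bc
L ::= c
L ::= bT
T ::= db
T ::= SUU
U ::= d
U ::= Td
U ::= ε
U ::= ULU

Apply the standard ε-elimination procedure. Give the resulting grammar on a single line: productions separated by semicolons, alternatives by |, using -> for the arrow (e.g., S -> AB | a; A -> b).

S -> bc | cL | UcL; L -> c | bT; T -> S | SU | db | SUU; U -> L | d | LU | Td | UL | ULU

Nullable set: {U}.
S -> UcL: U nullable, giving UcL | cL.
T -> SUU: U, U nullable, giving S | SU | SUU.
Drop U -> ε.
U -> ULU: U, U nullable, giving L | LU | UL | ULU.
Unchanged (no nullable symbols): S -> bc; L -> bT; L -> c; T -> db; U -> Td; U -> d.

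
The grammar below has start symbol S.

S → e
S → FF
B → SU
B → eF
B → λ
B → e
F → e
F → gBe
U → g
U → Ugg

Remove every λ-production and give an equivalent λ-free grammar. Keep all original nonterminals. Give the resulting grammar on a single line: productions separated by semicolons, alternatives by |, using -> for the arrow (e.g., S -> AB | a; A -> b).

S -> e | FF; B -> e | SU | eF; F -> e | ge | gBe; U -> g | Ugg

Nullable set: {B}.
Drop B -> λ.
F -> gBe: B nullable, giving gBe | ge.
Unchanged (no nullable symbols): S -> FF; S -> e; B -> SU; B -> e; B -> eF; F -> e; U -> Ugg; U -> g.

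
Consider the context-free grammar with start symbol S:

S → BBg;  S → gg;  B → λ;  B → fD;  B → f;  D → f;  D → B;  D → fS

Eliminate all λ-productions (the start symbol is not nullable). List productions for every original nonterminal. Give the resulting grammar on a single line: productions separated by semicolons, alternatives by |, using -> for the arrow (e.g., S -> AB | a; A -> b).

S -> g | Bg | gg | BBg; B -> f | fD; D -> B | f | fS

Nullable set: {B, D}.
S -> BBg: B, B nullable, giving BBg | Bg | g.
Drop B -> λ.
B -> fD: D nullable, giving f | fD.
D -> B: B nullable, giving B.
Unchanged (no nullable symbols): S -> gg; B -> f; D -> f; D -> fS.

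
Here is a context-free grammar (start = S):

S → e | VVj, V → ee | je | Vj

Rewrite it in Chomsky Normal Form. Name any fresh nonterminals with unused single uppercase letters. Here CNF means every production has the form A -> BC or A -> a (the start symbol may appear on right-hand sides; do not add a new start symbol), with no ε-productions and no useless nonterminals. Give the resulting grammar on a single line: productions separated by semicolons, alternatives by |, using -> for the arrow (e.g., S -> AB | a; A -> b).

S -> e | VC; A -> j; B -> e; C -> VA; V -> AB | BB | VA

No ε-productions.
No unit productions to eliminate.
TERM: introduce B -> e, A -> j and substitute in every rule of length ≥2.
BIN: S -> VVA becomes S -> VC, C -> VA.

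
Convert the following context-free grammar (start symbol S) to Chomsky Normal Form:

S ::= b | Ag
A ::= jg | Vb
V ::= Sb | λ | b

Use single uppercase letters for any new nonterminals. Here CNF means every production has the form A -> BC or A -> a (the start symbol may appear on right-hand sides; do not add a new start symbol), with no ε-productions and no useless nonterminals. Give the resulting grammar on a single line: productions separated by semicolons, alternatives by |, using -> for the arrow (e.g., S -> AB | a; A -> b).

S -> b | AD; A -> b | CD | VB; B -> b; C -> j; D -> g; V -> b | SB

Nullable: {V}; after ε-elimination: S -> b | Ag; A -> b | Vb | jg; V -> b | Sb.
No unit productions to eliminate.
TERM: introduce B -> b, D -> g, C -> j and substitute in every rule of length ≥2.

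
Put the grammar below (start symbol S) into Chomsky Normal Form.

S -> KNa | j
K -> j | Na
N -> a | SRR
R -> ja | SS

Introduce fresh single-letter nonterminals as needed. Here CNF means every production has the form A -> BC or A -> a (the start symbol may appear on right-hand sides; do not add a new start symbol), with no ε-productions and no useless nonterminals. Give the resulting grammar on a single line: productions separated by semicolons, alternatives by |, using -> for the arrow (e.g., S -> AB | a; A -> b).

No ε-productions.
No unit productions to eliminate.
TERM: introduce A -> a, B -> j and substitute in every rule of length ≥2.
BIN: N -> SRR becomes N -> SC, C -> RR; S -> KNA becomes S -> KD, D -> NA.

S -> j | KD; A -> a; B -> j; C -> RR; D -> NA; K -> j | NA; N -> a | SC; R -> BA | SS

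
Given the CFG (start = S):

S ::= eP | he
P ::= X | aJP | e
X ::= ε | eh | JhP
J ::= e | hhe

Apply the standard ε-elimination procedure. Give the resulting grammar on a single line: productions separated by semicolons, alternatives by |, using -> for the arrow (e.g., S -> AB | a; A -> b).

S -> e | eP | he; J -> e | hhe; P -> X | e | aJ | aJP; X -> Jh | eh | JhP

Nullable set: {P, X}.
S -> eP: P nullable, giving e | eP.
P -> X: X nullable, giving X.
P -> aJP: P nullable, giving aJ | aJP.
Drop X -> ε.
X -> JhP: P nullable, giving Jh | JhP.
Unchanged (no nullable symbols): S -> he; J -> e; J -> hhe; P -> e; X -> eh.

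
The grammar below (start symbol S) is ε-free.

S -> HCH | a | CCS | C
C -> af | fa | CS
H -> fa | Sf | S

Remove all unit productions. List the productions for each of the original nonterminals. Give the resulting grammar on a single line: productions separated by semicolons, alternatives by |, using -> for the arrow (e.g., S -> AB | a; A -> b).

S -> a | CS | af | fa | CCS | HCH; C -> CS | af | fa; H -> a | CS | Sf | af | fa | CCS | HCH

Unit productions: H->S, S->C.
Unit pairs (A ⇒* B via units): (H,C), (H,S), (S,C).
S: inherits non-unit rules of {C, S} → CCS | CS | HCH | a | af | fa.
C: inherits non-unit rules of {C} → CS | af | fa.
H: inherits non-unit rules of {C, H, S} → CCS | CS | HCH | Sf | a | af | fa.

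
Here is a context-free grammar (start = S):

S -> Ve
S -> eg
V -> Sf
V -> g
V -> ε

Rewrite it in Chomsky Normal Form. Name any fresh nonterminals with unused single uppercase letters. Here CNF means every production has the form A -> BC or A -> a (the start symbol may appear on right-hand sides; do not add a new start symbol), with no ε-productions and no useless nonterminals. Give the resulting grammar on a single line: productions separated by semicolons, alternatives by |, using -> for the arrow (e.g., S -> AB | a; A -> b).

Nullable: {V}; after ε-elimination: S -> e | Ve | eg; V -> g | Sf.
No unit productions to eliminate.
TERM: introduce A -> e, C -> f, B -> g and substitute in every rule of length ≥2.

S -> e | AB | VA; A -> e; B -> g; C -> f; V -> g | SC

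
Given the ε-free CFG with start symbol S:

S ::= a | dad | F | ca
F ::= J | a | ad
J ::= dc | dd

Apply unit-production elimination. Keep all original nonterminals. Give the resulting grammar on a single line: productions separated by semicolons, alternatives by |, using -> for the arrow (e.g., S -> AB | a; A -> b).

S -> a | ad | ca | dc | dd | dad; F -> a | ad | dc | dd; J -> dc | dd

Unit productions: F->J, S->F.
Unit pairs (A ⇒* B via units): (F,J), (S,F), (S,J).
S: inherits non-unit rules of {F, J, S} → a | ad | ca | dad | dc | dd.
F: inherits non-unit rules of {F, J} → a | ad | dc | dd.
J: inherits non-unit rules of {J} → dc | dd.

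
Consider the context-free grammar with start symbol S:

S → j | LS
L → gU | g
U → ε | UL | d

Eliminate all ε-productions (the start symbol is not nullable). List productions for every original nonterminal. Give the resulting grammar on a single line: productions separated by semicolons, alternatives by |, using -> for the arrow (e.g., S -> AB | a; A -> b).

Nullable set: {U}.
L -> gU: U nullable, giving g | gU.
Drop U -> ε.
U -> UL: U nullable, giving L | UL.
Unchanged (no nullable symbols): S -> LS; S -> j; L -> g; U -> d.

S -> j | LS; L -> g | gU; U -> L | d | UL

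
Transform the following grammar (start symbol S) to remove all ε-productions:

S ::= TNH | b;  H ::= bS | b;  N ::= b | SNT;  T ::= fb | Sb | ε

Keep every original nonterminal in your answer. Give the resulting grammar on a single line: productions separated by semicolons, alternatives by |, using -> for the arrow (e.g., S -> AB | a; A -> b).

Nullable set: {T}.
S -> TNH: T nullable, giving NH | TNH.
N -> SNT: T nullable, giving SN | SNT.
Drop T -> ε.
Unchanged (no nullable symbols): S -> b; H -> b; H -> bS; N -> b; T -> Sb; T -> fb.

S -> b | NH | TNH; H -> b | bS; N -> b | SN | SNT; T -> Sb | fb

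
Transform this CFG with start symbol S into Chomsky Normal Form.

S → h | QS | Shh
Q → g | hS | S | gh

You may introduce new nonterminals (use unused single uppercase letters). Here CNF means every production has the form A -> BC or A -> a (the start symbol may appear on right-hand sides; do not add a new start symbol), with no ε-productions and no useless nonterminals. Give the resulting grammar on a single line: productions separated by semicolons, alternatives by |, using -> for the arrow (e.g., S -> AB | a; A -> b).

No ε-productions.
After unit-elimination: S -> h | QS | Shh; Q -> g | h | QS | gh | hS | Shh.
TERM: introduce B -> g, A -> h and substitute in every rule of length ≥2.
BIN: Q -> SAA becomes Q -> SC, C -> AA; S -> SAA becomes S -> SD, D -> AA.

S -> h | QS | SD; A -> h; B -> g; C -> AA; D -> AA; Q -> g | h | AS | BA | QS | SC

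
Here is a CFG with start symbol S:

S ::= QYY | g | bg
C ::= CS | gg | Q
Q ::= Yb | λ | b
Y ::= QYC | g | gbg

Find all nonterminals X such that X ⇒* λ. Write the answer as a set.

Directly nullable (have an ε-rule): {Q}.
C is nullable via C -> Q (every symbol on the right is already known nullable).
Not nullable: S, Y — each has a terminal in every rule's right-hand side or depends on a non-nullable symbol.

{C, Q}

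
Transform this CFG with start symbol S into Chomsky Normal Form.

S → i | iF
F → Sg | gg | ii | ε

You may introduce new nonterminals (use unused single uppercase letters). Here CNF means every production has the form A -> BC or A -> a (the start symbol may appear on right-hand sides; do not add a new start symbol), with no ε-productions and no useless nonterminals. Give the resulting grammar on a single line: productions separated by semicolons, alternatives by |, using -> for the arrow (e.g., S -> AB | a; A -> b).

Nullable: {F}; after ε-elimination: S -> i | iF; F -> Sg | gg | ii.
No unit productions to eliminate.
TERM: introduce A -> g, B -> i and substitute in every rule of length ≥2.

S -> i | BF; A -> g; B -> i; F -> AA | BB | SA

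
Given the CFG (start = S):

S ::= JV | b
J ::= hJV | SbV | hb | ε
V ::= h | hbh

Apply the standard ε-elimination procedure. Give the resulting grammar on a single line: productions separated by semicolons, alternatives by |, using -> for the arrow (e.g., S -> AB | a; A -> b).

S -> V | b | JV; J -> hV | hb | SbV | hJV; V -> h | hbh

Nullable set: {J}.
S -> JV: J nullable, giving JV | V.
Drop J -> ε.
J -> hJV: J nullable, giving hJV | hV.
Unchanged (no nullable symbols): S -> b; J -> SbV; J -> hb; V -> h; V -> hbh.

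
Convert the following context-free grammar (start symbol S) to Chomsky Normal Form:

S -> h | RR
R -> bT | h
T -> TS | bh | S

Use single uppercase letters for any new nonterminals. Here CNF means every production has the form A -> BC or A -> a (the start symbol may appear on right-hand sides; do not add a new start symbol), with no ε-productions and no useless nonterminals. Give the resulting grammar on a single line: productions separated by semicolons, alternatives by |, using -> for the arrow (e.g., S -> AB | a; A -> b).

No ε-productions.
After unit-elimination: S -> h | RR; R -> h | bT; T -> h | RR | TS | bh.
TERM: introduce A -> b, B -> h and substitute in every rule of length ≥2.

S -> h | RR; A -> b; B -> h; R -> h | AT; T -> h | AB | RR | TS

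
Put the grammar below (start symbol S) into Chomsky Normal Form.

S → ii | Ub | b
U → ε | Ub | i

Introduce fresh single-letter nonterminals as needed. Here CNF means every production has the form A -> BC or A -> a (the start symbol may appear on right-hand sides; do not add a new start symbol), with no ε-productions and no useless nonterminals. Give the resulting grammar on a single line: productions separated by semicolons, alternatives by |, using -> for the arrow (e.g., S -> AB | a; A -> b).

Nullable: {U}; after ε-elimination: S -> b | Ub | ii; U -> b | i | Ub.
No unit productions to eliminate.
TERM: introduce A -> b, B -> i and substitute in every rule of length ≥2.

S -> b | BB | UA; A -> b; B -> i; U -> b | i | UA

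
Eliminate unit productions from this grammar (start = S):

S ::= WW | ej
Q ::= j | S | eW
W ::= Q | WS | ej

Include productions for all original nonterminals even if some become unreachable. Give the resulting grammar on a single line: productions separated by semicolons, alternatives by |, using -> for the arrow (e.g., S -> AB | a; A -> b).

S -> WW | ej; Q -> j | WW | eW | ej; W -> j | WS | WW | eW | ej

Unit productions: Q->S, W->Q.
Unit pairs (A ⇒* B via units): (Q,S), (W,Q), (W,S).
S: inherits non-unit rules of {S} → WW | ej.
Q: inherits non-unit rules of {Q, S} → WW | eW | ej | j.
W: inherits non-unit rules of {Q, S, W} → WS | WW | eW | ej | j.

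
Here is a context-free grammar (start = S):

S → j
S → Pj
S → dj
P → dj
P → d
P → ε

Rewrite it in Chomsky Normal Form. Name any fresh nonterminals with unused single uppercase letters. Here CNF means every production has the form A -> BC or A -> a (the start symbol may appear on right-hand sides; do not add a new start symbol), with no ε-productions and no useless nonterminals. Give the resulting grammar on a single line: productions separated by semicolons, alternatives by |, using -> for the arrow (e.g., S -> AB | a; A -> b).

Nullable: {P}; after ε-elimination: S -> j | Pj | dj; P -> d | dj.
No unit productions to eliminate.
TERM: introduce A -> d, B -> j and substitute in every rule of length ≥2.

S -> j | AB | PB; A -> d; B -> j; P -> d | AB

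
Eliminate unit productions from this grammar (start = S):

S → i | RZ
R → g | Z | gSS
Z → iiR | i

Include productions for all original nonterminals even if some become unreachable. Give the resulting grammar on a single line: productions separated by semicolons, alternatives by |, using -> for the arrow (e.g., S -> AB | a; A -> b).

Unit productions: R->Z.
Unit pairs (A ⇒* B via units): (R,Z).
S: inherits non-unit rules of {S} → RZ | i.
R: inherits non-unit rules of {R, Z} → g | gSS | i | iiR.
Z: inherits non-unit rules of {Z} → i | iiR.

S -> i | RZ; R -> g | i | gSS | iiR; Z -> i | iiR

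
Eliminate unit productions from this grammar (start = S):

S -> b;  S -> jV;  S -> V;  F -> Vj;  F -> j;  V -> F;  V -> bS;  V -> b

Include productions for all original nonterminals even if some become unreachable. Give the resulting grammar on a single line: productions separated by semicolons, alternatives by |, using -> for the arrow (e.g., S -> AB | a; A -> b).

S -> b | j | Vj | bS | jV; F -> j | Vj; V -> b | j | Vj | bS

Unit productions: S->V, V->F.
Unit pairs (A ⇒* B via units): (S,F), (S,V), (V,F).
S: inherits non-unit rules of {F, S, V} → Vj | b | bS | j | jV.
F: inherits non-unit rules of {F} → Vj | j.
V: inherits non-unit rules of {F, V} → Vj | b | bS | j.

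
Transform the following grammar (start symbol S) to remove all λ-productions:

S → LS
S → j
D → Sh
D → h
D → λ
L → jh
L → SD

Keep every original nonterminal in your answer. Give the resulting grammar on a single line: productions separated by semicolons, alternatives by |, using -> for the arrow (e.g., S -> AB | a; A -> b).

S -> j | LS; D -> h | Sh; L -> S | SD | jh

Nullable set: {D}.
Drop D -> λ.
L -> SD: D nullable, giving S | SD.
Unchanged (no nullable symbols): S -> LS; S -> j; D -> Sh; D -> h; L -> jh.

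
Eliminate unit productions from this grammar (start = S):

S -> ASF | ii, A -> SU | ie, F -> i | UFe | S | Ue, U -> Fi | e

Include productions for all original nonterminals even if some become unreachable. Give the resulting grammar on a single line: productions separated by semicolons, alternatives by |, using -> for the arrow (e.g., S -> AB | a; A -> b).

S -> ii | ASF; A -> SU | ie; F -> i | Ue | ii | ASF | UFe; U -> e | Fi

Unit productions: F->S.
Unit pairs (A ⇒* B via units): (F,S).
S: inherits non-unit rules of {S} → ASF | ii.
A: inherits non-unit rules of {A} → SU | ie.
F: inherits non-unit rules of {F, S} → ASF | UFe | Ue | i | ii.
U: inherits non-unit rules of {U} → Fi | e.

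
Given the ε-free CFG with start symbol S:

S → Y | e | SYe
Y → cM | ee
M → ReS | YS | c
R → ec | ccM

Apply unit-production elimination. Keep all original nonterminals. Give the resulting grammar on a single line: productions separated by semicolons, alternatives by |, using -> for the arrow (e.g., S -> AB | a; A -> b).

S -> e | cM | ee | SYe; M -> c | YS | ReS; R -> ec | ccM; Y -> cM | ee

Unit productions: S->Y.
Unit pairs (A ⇒* B via units): (S,Y).
S: inherits non-unit rules of {S, Y} → SYe | cM | e | ee.
M: inherits non-unit rules of {M} → ReS | YS | c.
R: inherits non-unit rules of {R} → ccM | ec.
Y: inherits non-unit rules of {Y} → cM | ee.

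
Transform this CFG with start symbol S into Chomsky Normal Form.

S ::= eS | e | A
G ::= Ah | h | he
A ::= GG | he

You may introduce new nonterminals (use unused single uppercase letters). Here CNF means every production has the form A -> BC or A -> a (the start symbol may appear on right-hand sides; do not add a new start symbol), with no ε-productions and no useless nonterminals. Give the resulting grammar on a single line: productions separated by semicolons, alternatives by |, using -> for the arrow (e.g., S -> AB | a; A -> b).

No ε-productions.
After unit-elimination: S -> e | GG | eS | he; A -> GG | he; G -> h | Ah | he.
TERM: introduce C -> e, B -> h and substitute in every rule of length ≥2.

S -> e | BC | CS | GG; A -> BC | GG; B -> h; C -> e; G -> h | AB | BC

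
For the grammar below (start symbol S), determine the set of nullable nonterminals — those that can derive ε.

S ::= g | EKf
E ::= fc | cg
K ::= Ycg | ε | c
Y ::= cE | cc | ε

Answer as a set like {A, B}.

{K, Y}

Directly nullable (have an ε-rule): {K, Y}.
Not nullable: E, S — each has a terminal in every rule's right-hand side or depends on a non-nullable symbol.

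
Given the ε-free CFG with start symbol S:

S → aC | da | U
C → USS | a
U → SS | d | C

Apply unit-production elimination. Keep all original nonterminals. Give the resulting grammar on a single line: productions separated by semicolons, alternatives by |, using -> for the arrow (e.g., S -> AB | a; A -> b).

S -> a | d | SS | aC | da | USS; C -> a | USS; U -> a | d | SS | USS

Unit productions: S->U, U->C.
Unit pairs (A ⇒* B via units): (S,C), (S,U), (U,C).
S: inherits non-unit rules of {C, S, U} → SS | USS | a | aC | d | da.
C: inherits non-unit rules of {C} → USS | a.
U: inherits non-unit rules of {C, U} → SS | USS | a | d.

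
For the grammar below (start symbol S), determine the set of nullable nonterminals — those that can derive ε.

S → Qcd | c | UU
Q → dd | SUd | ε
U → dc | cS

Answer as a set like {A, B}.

Directly nullable (have an ε-rule): {Q}.
Not nullable: S, U — each has a terminal in every rule's right-hand side or depends on a non-nullable symbol.

{Q}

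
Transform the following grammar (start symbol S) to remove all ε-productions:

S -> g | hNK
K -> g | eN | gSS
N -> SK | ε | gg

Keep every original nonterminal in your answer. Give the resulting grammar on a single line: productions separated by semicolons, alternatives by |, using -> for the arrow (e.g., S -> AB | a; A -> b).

Nullable set: {N}.
S -> hNK: N nullable, giving hK | hNK.
K -> eN: N nullable, giving e | eN.
Drop N -> ε.
Unchanged (no nullable symbols): S -> g; K -> g; K -> gSS; N -> SK; N -> gg.

S -> g | hK | hNK; K -> e | g | eN | gSS; N -> SK | gg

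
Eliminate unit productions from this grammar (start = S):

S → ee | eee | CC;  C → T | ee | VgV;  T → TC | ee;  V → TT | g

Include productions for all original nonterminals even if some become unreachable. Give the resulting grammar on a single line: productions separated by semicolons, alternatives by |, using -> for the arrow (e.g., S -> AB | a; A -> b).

Unit productions: C->T.
Unit pairs (A ⇒* B via units): (C,T).
S: inherits non-unit rules of {S} → CC | ee | eee.
C: inherits non-unit rules of {C, T} → TC | VgV | ee.
T: inherits non-unit rules of {T} → TC | ee.
V: inherits non-unit rules of {V} → TT | g.

S -> CC | ee | eee; C -> TC | ee | VgV; T -> TC | ee; V -> g | TT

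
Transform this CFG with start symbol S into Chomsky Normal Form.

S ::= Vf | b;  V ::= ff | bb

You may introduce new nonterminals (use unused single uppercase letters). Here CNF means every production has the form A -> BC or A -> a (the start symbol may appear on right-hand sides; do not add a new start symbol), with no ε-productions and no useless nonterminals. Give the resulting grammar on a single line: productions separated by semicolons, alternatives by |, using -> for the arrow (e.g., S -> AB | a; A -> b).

S -> b | VA; A -> f; B -> b; V -> AA | BB

No ε-productions.
No unit productions to eliminate.
TERM: introduce B -> b, A -> f and substitute in every rule of length ≥2.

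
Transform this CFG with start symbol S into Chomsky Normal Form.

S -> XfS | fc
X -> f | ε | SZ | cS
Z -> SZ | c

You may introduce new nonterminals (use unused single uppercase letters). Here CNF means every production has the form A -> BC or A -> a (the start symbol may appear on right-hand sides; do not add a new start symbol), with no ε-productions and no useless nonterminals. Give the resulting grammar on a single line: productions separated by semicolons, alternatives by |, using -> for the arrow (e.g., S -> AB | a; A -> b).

S -> AB | AS | XC; A -> f; B -> c; C -> AS; X -> f | BS | SZ; Z -> c | SZ

Nullable: {X}; after ε-elimination: S -> fS | fc | XfS; X -> f | SZ | cS; Z -> c | SZ.
No unit productions to eliminate.
TERM: introduce B -> c, A -> f and substitute in every rule of length ≥2.
BIN: S -> XAS becomes S -> XC, C -> AS.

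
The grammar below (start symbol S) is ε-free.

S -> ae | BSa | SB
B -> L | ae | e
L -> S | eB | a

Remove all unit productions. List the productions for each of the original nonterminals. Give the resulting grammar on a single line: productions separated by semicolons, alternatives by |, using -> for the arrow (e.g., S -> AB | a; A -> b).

Unit productions: B->L, L->S.
Unit pairs (A ⇒* B via units): (B,L), (B,S), (L,S).
S: inherits non-unit rules of {S} → BSa | SB | ae.
B: inherits non-unit rules of {B, L, S} → BSa | SB | a | ae | e | eB.
L: inherits non-unit rules of {L, S} → BSa | SB | a | ae | eB.

S -> SB | ae | BSa; B -> a | e | SB | ae | eB | BSa; L -> a | SB | ae | eB | BSa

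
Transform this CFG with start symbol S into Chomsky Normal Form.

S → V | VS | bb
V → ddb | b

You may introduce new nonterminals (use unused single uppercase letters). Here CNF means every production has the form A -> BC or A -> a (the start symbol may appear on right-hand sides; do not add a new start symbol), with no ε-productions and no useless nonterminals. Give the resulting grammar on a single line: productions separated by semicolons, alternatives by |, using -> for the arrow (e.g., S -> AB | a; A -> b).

No ε-productions.
After unit-elimination: S -> b | VS | bb | ddb; V -> b | ddb.
TERM: introduce A -> b, B -> d and substitute in every rule of length ≥2.
BIN: S -> BBA becomes S -> BC, C -> BA; V -> BBA becomes V -> BD, D -> BA.

S -> b | AA | BC | VS; A -> b; B -> d; C -> BA; D -> BA; V -> b | BD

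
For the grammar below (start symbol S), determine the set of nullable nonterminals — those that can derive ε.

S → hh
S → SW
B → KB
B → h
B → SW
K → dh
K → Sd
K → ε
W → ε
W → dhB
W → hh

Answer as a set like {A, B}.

{K, W}

Directly nullable (have an ε-rule): {K, W}.
Not nullable: B, S — each has a terminal in every rule's right-hand side or depends on a non-nullable symbol.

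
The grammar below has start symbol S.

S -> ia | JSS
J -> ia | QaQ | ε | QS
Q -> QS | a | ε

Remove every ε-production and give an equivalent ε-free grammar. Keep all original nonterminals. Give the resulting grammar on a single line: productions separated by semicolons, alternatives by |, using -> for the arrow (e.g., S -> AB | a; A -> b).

S -> SS | ia | JSS; J -> S | a | QS | Qa | aQ | ia | QaQ; Q -> S | a | QS

Nullable set: {J, Q}.
S -> JSS: J nullable, giving JSS | SS.
Drop J -> ε.
J -> QS: Q nullable, giving QS | S.
J -> QaQ: Q, Q nullable, giving Qa | QaQ | a | aQ.
Drop Q -> ε.
Q -> QS: Q nullable, giving QS | S.
Unchanged (no nullable symbols): S -> ia; J -> ia; Q -> a.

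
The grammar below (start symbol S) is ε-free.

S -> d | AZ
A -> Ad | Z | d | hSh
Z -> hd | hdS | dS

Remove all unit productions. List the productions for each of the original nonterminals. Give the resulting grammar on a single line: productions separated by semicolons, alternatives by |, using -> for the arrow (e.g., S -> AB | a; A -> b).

S -> d | AZ; A -> d | Ad | dS | hd | hSh | hdS; Z -> dS | hd | hdS

Unit productions: A->Z.
Unit pairs (A ⇒* B via units): (A,Z).
S: inherits non-unit rules of {S} → AZ | d.
A: inherits non-unit rules of {A, Z} → Ad | d | dS | hSh | hd | hdS.
Z: inherits non-unit rules of {Z} → dS | hd | hdS.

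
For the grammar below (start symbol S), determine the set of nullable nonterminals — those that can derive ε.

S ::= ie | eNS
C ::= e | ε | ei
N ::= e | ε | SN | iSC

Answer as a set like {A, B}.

{C, N}

Directly nullable (have an ε-rule): {C, N}.
Not nullable: S — each has a terminal in every rule's right-hand side or depends on a non-nullable symbol.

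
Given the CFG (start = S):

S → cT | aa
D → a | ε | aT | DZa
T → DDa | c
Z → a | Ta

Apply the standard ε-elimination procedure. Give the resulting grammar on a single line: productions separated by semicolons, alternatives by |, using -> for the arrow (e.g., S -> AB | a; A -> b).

S -> aa | cT; D -> a | Za | aT | DZa; T -> a | c | Da | DDa; Z -> a | Ta

Nullable set: {D}.
Drop D -> ε.
D -> DZa: D nullable, giving DZa | Za.
T -> DDa: D, D nullable, giving DDa | Da | a.
Unchanged (no nullable symbols): S -> aa; S -> cT; D -> a; D -> aT; T -> c; Z -> Ta; Z -> a.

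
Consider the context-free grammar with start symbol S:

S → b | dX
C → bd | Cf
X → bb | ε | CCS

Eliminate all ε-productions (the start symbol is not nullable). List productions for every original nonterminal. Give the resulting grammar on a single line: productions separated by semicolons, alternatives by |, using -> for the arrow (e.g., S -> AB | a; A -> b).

Nullable set: {X}.
S -> dX: X nullable, giving d | dX.
Drop X -> ε.
Unchanged (no nullable symbols): S -> b; C -> Cf; C -> bd; X -> CCS; X -> bb.

S -> b | d | dX; C -> Cf | bd; X -> bb | CCS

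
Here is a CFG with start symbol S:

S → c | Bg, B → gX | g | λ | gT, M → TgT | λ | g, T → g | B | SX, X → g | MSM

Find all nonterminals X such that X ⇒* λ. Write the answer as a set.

Directly nullable (have an ε-rule): {B, M}.
T is nullable via T -> B (every symbol on the right is already known nullable).
Not nullable: S, X — each has a terminal in every rule's right-hand side or depends on a non-nullable symbol.

{B, M, T}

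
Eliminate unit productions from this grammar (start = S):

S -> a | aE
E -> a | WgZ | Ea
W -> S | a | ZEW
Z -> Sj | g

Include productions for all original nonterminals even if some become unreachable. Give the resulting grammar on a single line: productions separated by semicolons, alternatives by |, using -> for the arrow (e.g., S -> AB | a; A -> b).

S -> a | aE; E -> a | Ea | WgZ; W -> a | aE | ZEW; Z -> g | Sj

Unit productions: W->S.
Unit pairs (A ⇒* B via units): (W,S).
S: inherits non-unit rules of {S} → a | aE.
E: inherits non-unit rules of {E} → Ea | WgZ | a.
W: inherits non-unit rules of {S, W} → ZEW | a | aE.
Z: inherits non-unit rules of {Z} → Sj | g.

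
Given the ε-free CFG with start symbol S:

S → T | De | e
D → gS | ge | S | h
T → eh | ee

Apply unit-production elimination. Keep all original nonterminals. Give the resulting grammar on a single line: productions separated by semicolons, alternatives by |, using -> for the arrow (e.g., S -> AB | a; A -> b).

Unit productions: D->S, S->T.
Unit pairs (A ⇒* B via units): (D,S), (D,T), (S,T).
S: inherits non-unit rules of {S, T} → De | e | ee | eh.
D: inherits non-unit rules of {D, S, T} → De | e | ee | eh | gS | ge | h.
T: inherits non-unit rules of {T} → ee | eh.

S -> e | De | ee | eh; D -> e | h | De | ee | eh | gS | ge; T -> ee | eh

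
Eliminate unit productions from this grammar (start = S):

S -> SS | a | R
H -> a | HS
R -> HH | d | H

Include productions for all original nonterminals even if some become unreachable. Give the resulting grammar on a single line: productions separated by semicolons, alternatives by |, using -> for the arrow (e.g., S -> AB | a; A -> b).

Unit productions: R->H, S->R.
Unit pairs (A ⇒* B via units): (R,H), (S,H), (S,R).
S: inherits non-unit rules of {H, R, S} → HH | HS | SS | a | d.
H: inherits non-unit rules of {H} → HS | a.
R: inherits non-unit rules of {H, R} → HH | HS | a | d.

S -> a | d | HH | HS | SS; H -> a | HS; R -> a | d | HH | HS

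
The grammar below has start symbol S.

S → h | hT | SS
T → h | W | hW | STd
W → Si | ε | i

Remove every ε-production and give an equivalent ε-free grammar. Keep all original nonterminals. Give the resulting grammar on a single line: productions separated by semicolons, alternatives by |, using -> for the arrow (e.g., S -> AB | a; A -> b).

S -> h | SS | hT; T -> W | h | Sd | hW | STd; W -> i | Si

Nullable set: {T, W}.
S -> hT: T nullable, giving h | hT.
T -> STd: T nullable, giving STd | Sd.
T -> W: W nullable, giving W.
T -> hW: W nullable, giving h | hW.
Drop W -> ε.
Unchanged (no nullable symbols): S -> SS; S -> h; T -> h; W -> Si; W -> i.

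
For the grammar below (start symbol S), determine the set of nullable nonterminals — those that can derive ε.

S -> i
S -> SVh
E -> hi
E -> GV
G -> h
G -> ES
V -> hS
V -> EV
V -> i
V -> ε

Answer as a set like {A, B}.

Directly nullable (have an ε-rule): {V}.
Not nullable: E, G, S — each has a terminal in every rule's right-hand side or depends on a non-nullable symbol.

{V}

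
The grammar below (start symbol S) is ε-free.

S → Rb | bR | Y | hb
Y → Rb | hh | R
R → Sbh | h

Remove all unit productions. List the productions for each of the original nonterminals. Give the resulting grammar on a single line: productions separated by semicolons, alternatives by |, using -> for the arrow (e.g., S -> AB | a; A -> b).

S -> h | Rb | bR | hb | hh | Sbh; R -> h | Sbh; Y -> h | Rb | hh | Sbh

Unit productions: S->Y, Y->R.
Unit pairs (A ⇒* B via units): (S,R), (S,Y), (Y,R).
S: inherits non-unit rules of {R, S, Y} → Rb | Sbh | bR | h | hb | hh.
R: inherits non-unit rules of {R} → Sbh | h.
Y: inherits non-unit rules of {R, Y} → Rb | Sbh | h | hh.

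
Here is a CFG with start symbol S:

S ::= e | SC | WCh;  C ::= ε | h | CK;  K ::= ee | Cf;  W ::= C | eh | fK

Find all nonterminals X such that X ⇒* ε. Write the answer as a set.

Directly nullable (have an ε-rule): {C}.
W is nullable via W -> C (every symbol on the right is already known nullable).
Not nullable: K, S — each has a terminal in every rule's right-hand side or depends on a non-nullable symbol.

{C, W}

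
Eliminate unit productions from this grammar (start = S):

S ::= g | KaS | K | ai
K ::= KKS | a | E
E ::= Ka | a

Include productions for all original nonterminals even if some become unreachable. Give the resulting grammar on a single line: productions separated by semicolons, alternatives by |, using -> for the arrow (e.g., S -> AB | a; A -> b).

S -> a | g | Ka | ai | KKS | KaS; E -> a | Ka; K -> a | Ka | KKS

Unit productions: K->E, S->K.
Unit pairs (A ⇒* B via units): (K,E), (S,E), (S,K).
S: inherits non-unit rules of {E, K, S} → KKS | Ka | KaS | a | ai | g.
E: inherits non-unit rules of {E} → Ka | a.
K: inherits non-unit rules of {E, K} → KKS | Ka | a.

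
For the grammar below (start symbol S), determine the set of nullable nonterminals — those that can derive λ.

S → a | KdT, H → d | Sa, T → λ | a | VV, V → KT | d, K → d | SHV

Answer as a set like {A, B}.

Directly nullable (have an ε-rule): {T}.
Not nullable: H, K, S, V — each has a terminal in every rule's right-hand side or depends on a non-nullable symbol.

{T}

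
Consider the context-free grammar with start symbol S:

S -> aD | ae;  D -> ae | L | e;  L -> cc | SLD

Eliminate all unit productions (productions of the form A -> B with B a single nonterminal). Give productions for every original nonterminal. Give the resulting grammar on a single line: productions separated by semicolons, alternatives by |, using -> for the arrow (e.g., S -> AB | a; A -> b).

Unit productions: D->L.
Unit pairs (A ⇒* B via units): (D,L).
S: inherits non-unit rules of {S} → aD | ae.
D: inherits non-unit rules of {D, L} → SLD | ae | cc | e.
L: inherits non-unit rules of {L} → SLD | cc.

S -> aD | ae; D -> e | ae | cc | SLD; L -> cc | SLD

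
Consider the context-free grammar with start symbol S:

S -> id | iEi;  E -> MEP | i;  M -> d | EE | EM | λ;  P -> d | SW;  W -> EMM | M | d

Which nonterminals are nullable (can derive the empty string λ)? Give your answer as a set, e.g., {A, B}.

Directly nullable (have an ε-rule): {M}.
W is nullable via W -> M (every symbol on the right is already known nullable).
Not nullable: E, P, S — each has a terminal in every rule's right-hand side or depends on a non-nullable symbol.

{M, W}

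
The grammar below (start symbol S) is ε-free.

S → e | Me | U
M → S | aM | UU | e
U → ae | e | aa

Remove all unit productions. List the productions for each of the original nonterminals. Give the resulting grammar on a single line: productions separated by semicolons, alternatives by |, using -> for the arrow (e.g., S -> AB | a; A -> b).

Unit productions: M->S, S->U.
Unit pairs (A ⇒* B via units): (M,S), (M,U), (S,U).
S: inherits non-unit rules of {S, U} → Me | aa | ae | e.
M: inherits non-unit rules of {M, S, U} → Me | UU | aM | aa | ae | e.
U: inherits non-unit rules of {U} → aa | ae | e.

S -> e | Me | aa | ae; M -> e | Me | UU | aM | aa | ae; U -> e | aa | ae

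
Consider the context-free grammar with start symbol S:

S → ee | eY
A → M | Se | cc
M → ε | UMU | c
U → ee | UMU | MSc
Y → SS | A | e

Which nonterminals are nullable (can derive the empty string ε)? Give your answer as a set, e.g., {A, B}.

{A, M, Y}

Directly nullable (have an ε-rule): {M}.
A is nullable via A -> M (every symbol on the right is already known nullable).
Y is nullable via Y -> A (every symbol on the right is already known nullable).
Not nullable: S, U — each has a terminal in every rule's right-hand side or depends on a non-nullable symbol.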